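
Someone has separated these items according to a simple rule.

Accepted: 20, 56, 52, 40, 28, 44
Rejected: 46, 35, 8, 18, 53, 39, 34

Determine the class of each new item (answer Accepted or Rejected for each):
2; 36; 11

The distinguishing property — multiple of 4 AND at least 18 — holds for all the 'Accepted' cases and none of the 'Rejected' cases.

Rejected, Accepted, Rejected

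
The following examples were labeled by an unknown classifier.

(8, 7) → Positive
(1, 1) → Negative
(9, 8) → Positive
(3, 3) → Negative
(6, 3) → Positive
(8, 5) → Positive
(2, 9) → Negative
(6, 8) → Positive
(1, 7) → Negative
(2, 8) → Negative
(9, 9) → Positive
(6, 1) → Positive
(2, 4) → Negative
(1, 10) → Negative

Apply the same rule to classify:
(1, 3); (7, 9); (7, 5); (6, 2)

Negative, Positive, Positive, Positive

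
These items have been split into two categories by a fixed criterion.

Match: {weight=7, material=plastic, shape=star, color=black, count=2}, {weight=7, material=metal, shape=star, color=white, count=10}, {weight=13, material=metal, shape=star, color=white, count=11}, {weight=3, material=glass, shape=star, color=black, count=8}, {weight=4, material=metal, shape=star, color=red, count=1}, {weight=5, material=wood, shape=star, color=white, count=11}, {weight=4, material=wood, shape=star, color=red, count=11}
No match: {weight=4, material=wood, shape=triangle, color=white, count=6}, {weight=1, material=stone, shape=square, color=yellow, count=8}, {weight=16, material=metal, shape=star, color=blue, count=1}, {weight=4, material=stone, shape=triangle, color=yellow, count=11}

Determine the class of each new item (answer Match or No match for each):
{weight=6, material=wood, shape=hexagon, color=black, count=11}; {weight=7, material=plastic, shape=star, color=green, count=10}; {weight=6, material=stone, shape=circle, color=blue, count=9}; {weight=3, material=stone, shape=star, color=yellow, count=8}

A rule that fits every label: shape is star AND weight ≤ 13 — true of each 'Match' example, false of each 'No match' one.

No match, Match, No match, Match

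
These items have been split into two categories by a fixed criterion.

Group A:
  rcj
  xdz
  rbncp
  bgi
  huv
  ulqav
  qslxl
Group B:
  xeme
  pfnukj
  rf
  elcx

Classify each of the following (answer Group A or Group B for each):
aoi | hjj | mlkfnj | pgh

The classifier is using: odd length.

Group A, Group A, Group B, Group A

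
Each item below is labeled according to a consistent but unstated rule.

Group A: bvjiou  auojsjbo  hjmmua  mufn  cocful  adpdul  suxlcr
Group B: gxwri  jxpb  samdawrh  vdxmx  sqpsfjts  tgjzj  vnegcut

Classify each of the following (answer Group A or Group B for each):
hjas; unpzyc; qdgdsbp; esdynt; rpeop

Group B, Group A, Group B, Group B, Group B

The simplest hypothesis consistent with all the labels is: even length AND contains 'u'.
Group B: hjas, since length 4, no 'u'. Group A: unpzyc, since length 6, has 'u'. Group B: qdgdsbp, since length 7, no 'u'. Group B: esdynt, since length 6, no 'u'. Group B: rpeop, since length 5, no 'u'.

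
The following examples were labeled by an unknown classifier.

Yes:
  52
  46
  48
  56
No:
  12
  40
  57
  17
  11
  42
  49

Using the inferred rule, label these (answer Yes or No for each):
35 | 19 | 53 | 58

No, No, No, Yes

A rule that fits every label: even AND at least 46 — true of each 'Yes' example, false of each 'No' one.
35: No (35 is odd, 35 < 46).
19: No (19 is odd, 19 < 46).
53: No (53 is odd, 53 ≥ 46).
58: Yes (58 is even, 58 ≥ 46).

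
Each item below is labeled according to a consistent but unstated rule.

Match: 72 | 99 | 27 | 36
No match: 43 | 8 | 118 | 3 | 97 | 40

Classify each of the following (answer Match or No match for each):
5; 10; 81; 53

No match, No match, Match, No match

The pattern is that an item is 'Match' exactly when: multiple of 9.
5: 5 = 9·0 + 5 — fails the rule, so No match.
10: 10 = 9·1 + 1 — fails the rule, so No match.
81: 81 = 9·9 — matches, so Match.
53: 53 = 9·5 + 8 — fails the rule, so No match.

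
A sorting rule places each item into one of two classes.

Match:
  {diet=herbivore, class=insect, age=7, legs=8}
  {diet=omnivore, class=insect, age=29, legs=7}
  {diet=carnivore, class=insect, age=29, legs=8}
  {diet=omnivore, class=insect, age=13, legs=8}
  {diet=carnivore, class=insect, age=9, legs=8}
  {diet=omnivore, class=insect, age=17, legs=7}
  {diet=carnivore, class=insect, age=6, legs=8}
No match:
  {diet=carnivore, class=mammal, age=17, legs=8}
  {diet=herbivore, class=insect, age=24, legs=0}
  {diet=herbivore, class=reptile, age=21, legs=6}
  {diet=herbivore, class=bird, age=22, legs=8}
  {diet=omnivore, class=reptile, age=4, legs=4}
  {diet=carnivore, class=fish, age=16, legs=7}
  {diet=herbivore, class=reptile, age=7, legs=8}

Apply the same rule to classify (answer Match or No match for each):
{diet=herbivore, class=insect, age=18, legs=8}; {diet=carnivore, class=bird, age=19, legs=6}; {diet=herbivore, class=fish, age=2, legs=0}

Match, No match, No match

The pattern is that an item is 'Match' exactly when: class is insect AND legs ≥ 4.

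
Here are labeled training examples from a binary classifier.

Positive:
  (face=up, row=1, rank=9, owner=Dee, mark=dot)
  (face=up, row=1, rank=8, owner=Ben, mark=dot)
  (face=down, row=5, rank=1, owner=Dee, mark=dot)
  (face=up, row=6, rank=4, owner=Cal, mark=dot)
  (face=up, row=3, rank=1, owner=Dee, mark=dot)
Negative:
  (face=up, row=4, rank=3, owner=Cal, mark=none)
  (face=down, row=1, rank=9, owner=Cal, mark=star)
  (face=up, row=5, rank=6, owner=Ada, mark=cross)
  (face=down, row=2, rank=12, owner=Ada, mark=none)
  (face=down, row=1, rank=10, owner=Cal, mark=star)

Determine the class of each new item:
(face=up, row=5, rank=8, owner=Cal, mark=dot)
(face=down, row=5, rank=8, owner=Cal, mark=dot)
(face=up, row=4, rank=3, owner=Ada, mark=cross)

Positive, Positive, Negative

All 'Positive' examples share one property — mark is dot — and every 'Negative' example lacks it.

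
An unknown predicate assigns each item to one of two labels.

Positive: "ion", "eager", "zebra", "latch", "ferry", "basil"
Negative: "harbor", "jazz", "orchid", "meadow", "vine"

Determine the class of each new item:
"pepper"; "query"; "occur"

'Positive' ⟺ odd length.
Negative: "pepper", since length 6. Positive: "query", since length 5. Positive: "occur", since length 5.

Negative, Positive, Positive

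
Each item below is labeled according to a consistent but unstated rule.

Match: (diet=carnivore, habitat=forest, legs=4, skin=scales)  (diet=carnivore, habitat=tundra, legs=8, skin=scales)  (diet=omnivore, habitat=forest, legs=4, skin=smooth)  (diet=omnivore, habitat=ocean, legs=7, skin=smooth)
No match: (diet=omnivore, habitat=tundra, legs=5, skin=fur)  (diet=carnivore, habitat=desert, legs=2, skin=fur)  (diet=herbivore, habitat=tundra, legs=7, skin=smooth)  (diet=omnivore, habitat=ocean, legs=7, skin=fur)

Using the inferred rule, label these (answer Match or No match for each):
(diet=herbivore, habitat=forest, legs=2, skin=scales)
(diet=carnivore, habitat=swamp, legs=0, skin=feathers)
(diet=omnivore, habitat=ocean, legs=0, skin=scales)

No match, Match, Match

The pattern is that an item is 'Match' exactly when: skin is not fur AND diet is not herbivore.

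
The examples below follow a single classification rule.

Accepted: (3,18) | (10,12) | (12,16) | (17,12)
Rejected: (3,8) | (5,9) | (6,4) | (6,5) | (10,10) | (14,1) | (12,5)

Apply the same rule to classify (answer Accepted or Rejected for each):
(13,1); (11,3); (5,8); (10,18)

Rejected, Rejected, Rejected, Accepted

Every 'Accepted' example satisfies: sum ≥ 21. None of the 'Rejected' examples do.
(13,1) → 13+1 = 14 → Rejected.
(11,3) → 11+3 = 14 → Rejected.
(5,8) → 5+8 = 13 → Rejected.
(10,18) → 10+18 = 28 → Accepted.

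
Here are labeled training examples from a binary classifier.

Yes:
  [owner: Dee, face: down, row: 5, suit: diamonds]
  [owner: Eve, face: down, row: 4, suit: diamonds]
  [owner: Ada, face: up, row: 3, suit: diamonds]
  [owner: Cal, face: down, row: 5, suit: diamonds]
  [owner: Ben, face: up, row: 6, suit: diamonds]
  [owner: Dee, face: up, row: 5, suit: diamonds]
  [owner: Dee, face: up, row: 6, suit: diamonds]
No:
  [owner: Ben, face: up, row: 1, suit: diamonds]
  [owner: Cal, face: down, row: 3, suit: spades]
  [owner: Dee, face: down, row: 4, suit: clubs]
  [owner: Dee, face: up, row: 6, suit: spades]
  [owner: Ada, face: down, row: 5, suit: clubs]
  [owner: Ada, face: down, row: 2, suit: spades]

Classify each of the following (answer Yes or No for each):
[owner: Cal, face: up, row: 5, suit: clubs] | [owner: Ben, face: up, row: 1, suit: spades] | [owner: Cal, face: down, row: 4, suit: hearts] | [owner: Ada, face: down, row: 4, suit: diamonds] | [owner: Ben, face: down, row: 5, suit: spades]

No, No, No, Yes, No

The simplest hypothesis consistent with all the labels is: suit is diamonds AND row ≥ 2.
[owner: Cal, face: up, row: 5, suit: clubs]: suit is clubs, row = 5 — does not satisfy this, so No.
[owner: Ben, face: up, row: 1, suit: spades]: suit is spades, row = 1 — does not satisfy this, so No.
[owner: Cal, face: down, row: 4, suit: hearts]: suit is hearts, row = 4 — does not satisfy this, so No.
[owner: Ada, face: down, row: 4, suit: diamonds]: suit is diamonds, row = 4 — matches, so Yes.
[owner: Ben, face: down, row: 5, suit: spades]: suit is spades, row = 5 — does not satisfy this, so No.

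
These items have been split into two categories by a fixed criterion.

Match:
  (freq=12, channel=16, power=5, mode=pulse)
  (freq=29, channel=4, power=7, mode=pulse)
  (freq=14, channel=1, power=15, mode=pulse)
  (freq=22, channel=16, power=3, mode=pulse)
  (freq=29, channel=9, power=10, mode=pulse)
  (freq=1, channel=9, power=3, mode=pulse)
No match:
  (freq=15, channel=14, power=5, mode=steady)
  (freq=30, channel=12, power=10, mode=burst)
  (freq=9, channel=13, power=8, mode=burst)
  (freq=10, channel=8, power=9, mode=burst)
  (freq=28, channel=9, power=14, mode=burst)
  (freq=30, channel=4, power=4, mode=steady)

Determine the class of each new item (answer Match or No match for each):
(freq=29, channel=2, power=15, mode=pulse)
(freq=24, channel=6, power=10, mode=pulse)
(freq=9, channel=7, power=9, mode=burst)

Match, Match, No match

The distinguishing property — mode is pulse — holds for all the 'Match' cases and none of the 'No match' cases.
(freq=29, channel=2, power=15, mode=pulse): mode is pulse, meets the rule → Match.
(freq=24, channel=6, power=10, mode=pulse): mode is pulse, meets the rule → Match.
(freq=9, channel=7, power=9, mode=burst): mode is burst, fails this test → No match.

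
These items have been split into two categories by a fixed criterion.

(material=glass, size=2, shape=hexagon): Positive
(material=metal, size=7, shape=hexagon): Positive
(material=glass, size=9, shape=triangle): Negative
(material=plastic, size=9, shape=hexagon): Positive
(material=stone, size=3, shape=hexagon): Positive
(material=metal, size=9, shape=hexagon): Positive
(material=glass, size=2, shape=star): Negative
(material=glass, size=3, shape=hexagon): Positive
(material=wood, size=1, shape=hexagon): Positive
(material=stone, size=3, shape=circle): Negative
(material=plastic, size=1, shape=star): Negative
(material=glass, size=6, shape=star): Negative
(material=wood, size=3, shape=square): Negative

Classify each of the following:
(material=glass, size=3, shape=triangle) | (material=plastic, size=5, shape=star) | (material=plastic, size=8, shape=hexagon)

Every 'Positive' example satisfies: shape is hexagon. None of the 'Negative' examples do.
Negative: (material=glass, size=3, shape=triangle), since shape is triangle.
Negative: (material=plastic, size=5, shape=star), since shape is star.
Positive: (material=plastic, size=8, shape=hexagon), since shape is hexagon.

Negative, Negative, Positive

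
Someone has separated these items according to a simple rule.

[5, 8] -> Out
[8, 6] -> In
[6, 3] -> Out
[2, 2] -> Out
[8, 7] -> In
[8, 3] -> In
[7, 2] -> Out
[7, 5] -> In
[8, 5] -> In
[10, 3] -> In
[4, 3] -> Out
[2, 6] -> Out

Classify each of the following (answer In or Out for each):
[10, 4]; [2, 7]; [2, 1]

In, Out, Out

Every 'In' example satisfies: first > second AND sum ≥ 11. None of the 'Out' examples do.
In: [10, 4], since 10 > 4, 10+4 = 14.
Out: [2, 7], since 2 < 7, 2+7 = 9.
Out: [2, 1], since 2 > 1, 2+1 = 3.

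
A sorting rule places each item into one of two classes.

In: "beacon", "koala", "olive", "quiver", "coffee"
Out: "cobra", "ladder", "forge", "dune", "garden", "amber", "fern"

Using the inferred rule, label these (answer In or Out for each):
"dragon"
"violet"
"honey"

Out, In, Out

The rule appears to be: has ≥ 3 vowels.
Out: "dragon", since 2 vowels.
In: "violet", since 3 vowels.
Out: "honey", since 2 vowels.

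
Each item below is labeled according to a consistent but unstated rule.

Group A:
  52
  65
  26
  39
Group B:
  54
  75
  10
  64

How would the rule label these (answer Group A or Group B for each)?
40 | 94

Group B, Group B

The common property of the 'Group A' items is: multiple of 13. No 'Group B' item has it.
40 → 40 = 13·3 + 1 → Group B.
94 → 94 = 13·7 + 3 → Group B.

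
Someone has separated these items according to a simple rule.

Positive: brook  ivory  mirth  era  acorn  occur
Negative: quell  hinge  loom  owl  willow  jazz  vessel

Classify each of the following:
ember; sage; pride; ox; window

One predicate separates the groups cleanly: contains 'r'.
ember → has 'r' → Positive. sage → no 'r' → Negative. pride → has 'r' → Positive. ox → no 'r' → Negative. window → no 'r' → Negative.

Positive, Negative, Positive, Negative, Negative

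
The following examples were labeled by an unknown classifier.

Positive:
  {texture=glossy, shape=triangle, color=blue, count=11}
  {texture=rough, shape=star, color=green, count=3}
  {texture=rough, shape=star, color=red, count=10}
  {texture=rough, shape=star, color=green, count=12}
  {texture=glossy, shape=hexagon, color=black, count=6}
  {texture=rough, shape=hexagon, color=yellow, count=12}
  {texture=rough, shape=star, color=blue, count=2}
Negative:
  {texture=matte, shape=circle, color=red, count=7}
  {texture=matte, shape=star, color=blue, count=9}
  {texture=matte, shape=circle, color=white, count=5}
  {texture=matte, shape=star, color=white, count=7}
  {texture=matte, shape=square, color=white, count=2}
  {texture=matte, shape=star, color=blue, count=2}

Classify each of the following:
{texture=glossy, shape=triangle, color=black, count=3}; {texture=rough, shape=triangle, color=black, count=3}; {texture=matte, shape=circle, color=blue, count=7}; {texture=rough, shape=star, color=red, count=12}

The pattern is that an item is 'Positive' exactly when: texture is not matte.
{texture=glossy, shape=triangle, color=black, count=3}: Positive (texture is glossy). {texture=rough, shape=triangle, color=black, count=3}: Positive (texture is rough). {texture=matte, shape=circle, color=blue, count=7}: Negative (texture is matte). {texture=rough, shape=star, color=red, count=12}: Positive (texture is rough).

Positive, Positive, Negative, Positive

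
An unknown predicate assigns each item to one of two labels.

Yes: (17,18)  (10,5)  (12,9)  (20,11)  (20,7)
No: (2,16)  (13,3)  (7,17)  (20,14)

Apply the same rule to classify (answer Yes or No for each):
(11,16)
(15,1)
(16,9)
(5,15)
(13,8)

Yes, No, Yes, No, Yes

The distinguishing property — sum is odd — holds for all the 'Yes' cases and none of the 'No' cases.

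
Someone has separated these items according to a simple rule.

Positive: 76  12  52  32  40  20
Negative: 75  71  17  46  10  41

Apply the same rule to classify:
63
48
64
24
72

Negative, Positive, Positive, Positive, Positive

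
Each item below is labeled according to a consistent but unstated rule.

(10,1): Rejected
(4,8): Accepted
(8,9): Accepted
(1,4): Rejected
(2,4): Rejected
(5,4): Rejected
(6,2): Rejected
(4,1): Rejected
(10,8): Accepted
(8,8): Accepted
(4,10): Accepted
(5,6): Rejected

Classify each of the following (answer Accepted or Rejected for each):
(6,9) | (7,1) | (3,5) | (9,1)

Accepted, Rejected, Rejected, Rejected

One predicate separates the groups cleanly: sum ≥ 12.
(6,9) — 6+9 = 15, hence Accepted.
(7,1) — 7+1 = 8, hence Rejected.
(3,5) — 3+5 = 8, hence Rejected.
(9,1) — 9+1 = 10, hence Rejected.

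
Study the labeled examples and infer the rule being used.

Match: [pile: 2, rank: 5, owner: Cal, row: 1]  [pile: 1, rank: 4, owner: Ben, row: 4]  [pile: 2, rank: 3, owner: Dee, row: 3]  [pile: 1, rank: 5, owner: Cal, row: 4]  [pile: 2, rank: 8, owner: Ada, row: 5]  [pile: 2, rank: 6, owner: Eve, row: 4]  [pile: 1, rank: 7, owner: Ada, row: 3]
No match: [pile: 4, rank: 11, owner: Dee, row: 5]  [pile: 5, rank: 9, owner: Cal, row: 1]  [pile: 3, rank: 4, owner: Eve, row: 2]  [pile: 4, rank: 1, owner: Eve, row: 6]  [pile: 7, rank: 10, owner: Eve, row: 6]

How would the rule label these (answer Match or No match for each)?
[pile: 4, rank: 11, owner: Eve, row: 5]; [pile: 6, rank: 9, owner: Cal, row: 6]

The rule appears to be: pile ≤ 2.

No match, No match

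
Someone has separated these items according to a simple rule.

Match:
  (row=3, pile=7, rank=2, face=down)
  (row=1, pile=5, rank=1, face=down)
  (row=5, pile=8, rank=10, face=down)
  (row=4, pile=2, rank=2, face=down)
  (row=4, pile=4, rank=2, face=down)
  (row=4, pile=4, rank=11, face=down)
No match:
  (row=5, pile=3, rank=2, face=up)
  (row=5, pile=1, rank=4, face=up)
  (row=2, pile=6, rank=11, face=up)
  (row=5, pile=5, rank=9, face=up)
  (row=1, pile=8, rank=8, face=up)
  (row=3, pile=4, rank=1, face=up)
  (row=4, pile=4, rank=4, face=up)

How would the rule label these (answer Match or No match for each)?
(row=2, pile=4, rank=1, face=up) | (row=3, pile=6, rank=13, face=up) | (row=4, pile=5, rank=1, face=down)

No match, No match, Match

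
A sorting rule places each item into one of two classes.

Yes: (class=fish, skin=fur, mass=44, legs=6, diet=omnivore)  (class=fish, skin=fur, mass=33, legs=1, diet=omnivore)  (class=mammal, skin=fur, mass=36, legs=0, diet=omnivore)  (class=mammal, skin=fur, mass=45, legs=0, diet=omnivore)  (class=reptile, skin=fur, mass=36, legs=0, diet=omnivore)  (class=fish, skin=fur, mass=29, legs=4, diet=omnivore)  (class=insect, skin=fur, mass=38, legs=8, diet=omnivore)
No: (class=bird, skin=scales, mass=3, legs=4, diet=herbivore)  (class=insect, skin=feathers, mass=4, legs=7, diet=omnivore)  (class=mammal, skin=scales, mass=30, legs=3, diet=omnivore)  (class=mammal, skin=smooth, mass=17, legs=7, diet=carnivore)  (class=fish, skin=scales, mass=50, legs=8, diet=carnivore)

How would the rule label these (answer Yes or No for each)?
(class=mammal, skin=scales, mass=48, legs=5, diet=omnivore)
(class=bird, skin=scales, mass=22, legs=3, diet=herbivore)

The pattern is that an item is 'Yes' exactly when: skin is fur.
(class=mammal, skin=scales, mass=48, legs=5, diet=omnivore) → skin is scales → No.
(class=bird, skin=scales, mass=22, legs=3, diet=herbivore) → skin is scales → No.

No, No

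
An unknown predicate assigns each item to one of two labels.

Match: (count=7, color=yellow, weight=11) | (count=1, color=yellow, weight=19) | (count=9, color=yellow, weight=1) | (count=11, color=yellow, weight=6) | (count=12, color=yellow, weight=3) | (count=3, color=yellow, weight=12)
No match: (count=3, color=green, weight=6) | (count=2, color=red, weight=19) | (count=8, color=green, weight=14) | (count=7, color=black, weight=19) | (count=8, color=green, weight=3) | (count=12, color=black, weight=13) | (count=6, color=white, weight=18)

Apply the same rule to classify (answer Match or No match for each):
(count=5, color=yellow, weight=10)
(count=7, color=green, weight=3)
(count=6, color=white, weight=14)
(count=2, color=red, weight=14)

Match, No match, No match, No match

Every 'Match' example satisfies: color is yellow. None of the 'No match' examples do.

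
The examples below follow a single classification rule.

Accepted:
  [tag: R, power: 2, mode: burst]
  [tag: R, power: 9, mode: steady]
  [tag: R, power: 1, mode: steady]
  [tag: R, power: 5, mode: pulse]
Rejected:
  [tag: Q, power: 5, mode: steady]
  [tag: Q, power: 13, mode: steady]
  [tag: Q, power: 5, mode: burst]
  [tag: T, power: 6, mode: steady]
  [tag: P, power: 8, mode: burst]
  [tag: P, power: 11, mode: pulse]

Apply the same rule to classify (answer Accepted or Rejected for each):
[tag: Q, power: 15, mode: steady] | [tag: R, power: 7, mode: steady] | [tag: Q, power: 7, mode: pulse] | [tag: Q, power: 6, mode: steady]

Rejected, Accepted, Rejected, Rejected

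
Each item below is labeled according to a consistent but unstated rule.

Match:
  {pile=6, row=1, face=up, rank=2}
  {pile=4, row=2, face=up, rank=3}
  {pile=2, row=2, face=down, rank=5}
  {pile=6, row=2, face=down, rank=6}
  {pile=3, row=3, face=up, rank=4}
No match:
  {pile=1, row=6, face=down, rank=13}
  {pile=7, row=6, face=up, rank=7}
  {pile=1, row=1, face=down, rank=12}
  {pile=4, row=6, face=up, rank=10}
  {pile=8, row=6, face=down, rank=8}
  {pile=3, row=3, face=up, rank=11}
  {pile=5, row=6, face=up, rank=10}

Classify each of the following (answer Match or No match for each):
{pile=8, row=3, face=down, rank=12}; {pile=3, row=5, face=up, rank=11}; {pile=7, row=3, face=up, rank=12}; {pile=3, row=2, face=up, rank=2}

No match, No match, No match, Match

The common property of the 'Match' items is: rank ≤ 6. No 'No match' item has it.
No match: {pile=8, row=3, face=down, rank=12}, since rank = 12. No match: {pile=3, row=5, face=up, rank=11}, since rank = 11. No match: {pile=7, row=3, face=up, rank=12}, since rank = 12. Match: {pile=3, row=2, face=up, rank=2}, since rank = 2.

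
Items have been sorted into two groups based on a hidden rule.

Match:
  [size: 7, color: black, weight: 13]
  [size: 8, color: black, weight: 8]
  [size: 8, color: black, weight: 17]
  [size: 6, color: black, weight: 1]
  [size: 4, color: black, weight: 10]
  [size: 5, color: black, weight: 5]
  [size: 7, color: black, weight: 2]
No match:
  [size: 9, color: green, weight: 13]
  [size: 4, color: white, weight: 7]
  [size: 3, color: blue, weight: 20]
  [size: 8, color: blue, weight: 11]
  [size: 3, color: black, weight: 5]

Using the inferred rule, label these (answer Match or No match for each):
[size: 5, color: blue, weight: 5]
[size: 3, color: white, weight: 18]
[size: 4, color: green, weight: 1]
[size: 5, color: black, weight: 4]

No match, No match, No match, Match

One predicate separates the groups cleanly: color is black AND size ≥ 4.
[size: 5, color: blue, weight: 5] → color is blue, size = 5 → No match.
[size: 3, color: white, weight: 18] → color is white, size = 3 → No match.
[size: 4, color: green, weight: 1] → color is green, size = 4 → No match.
[size: 5, color: black, weight: 4] → color is black, size = 5 → Match.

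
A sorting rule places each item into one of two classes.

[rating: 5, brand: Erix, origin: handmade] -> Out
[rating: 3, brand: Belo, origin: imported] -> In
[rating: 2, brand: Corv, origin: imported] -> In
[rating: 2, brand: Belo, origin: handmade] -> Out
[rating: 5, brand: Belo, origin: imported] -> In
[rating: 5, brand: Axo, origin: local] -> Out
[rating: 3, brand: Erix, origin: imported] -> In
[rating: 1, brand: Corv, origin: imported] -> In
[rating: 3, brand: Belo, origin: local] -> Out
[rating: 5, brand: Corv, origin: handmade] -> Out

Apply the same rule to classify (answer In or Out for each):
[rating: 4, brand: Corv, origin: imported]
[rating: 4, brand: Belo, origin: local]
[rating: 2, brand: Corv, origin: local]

The rule appears to be: origin is imported.
[rating: 4, brand: Corv, origin: imported]: origin is imported, meets the rule → In. [rating: 4, brand: Belo, origin: local]: origin is local, fails this test → Out. [rating: 2, brand: Corv, origin: local]: origin is local, fails this test → Out.

In, Out, Out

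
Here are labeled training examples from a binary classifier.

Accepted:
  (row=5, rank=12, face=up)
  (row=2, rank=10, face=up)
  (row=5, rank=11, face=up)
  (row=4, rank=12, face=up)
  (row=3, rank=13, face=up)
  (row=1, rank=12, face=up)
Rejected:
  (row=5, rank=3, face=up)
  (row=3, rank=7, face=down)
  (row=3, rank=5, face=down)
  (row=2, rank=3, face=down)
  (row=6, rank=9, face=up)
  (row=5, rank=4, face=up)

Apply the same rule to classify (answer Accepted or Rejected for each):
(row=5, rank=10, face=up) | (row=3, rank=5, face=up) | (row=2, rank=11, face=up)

Accepted, Rejected, Accepted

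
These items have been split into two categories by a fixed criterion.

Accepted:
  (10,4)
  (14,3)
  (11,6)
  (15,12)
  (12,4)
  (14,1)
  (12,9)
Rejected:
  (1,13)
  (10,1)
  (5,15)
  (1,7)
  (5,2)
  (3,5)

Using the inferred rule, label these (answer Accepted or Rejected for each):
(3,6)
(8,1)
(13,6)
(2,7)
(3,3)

The simplest hypothesis consistent with all the labels is: first > second AND sum ≥ 14.
(3,6): 3 < 6, 3+6 = 9, fails this test → Rejected. (8,1): 8 > 1, 8+1 = 9, fails this test → Rejected. (13,6): 13 > 6, 13+6 = 19, passes → Accepted. (2,7): 2 < 7, 2+7 = 9, fails this test → Rejected. (3,3): 3 = 3, 3+3 = 6, fails this test → Rejected.

Rejected, Rejected, Accepted, Rejected, Rejected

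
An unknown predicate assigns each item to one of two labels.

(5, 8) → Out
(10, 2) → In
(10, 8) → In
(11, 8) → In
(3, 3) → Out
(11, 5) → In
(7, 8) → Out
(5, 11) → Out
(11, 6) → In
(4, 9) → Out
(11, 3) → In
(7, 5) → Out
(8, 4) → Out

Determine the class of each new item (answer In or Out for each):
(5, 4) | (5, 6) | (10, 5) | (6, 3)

Out, Out, In, Out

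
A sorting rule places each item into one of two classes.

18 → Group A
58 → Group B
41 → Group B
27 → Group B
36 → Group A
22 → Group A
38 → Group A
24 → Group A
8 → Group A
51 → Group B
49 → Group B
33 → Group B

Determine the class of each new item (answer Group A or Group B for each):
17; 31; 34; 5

One predicate separates the groups cleanly: even AND at most 38.

Group B, Group B, Group A, Group B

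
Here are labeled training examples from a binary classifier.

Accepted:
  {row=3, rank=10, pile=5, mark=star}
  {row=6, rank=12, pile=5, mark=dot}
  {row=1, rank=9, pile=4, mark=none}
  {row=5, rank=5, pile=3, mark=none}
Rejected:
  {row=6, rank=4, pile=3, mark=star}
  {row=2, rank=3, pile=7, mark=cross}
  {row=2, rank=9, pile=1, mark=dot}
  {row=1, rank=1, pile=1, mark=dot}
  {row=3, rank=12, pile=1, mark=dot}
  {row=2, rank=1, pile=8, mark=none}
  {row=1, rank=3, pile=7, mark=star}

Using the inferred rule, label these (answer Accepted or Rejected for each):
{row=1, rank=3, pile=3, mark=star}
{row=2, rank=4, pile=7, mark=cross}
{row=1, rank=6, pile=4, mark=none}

Rejected, Rejected, Accepted

The distinguishing property — rank ≥ 5 AND pile ≥ 3 — holds for all the 'Accepted' cases and none of the 'Rejected' cases.
Rejected: {row=1, rank=3, pile=3, mark=star}, since rank = 3, pile = 3. Rejected: {row=2, rank=4, pile=7, mark=cross}, since rank = 4, pile = 7. Accepted: {row=1, rank=6, pile=4, mark=none}, since rank = 6, pile = 4.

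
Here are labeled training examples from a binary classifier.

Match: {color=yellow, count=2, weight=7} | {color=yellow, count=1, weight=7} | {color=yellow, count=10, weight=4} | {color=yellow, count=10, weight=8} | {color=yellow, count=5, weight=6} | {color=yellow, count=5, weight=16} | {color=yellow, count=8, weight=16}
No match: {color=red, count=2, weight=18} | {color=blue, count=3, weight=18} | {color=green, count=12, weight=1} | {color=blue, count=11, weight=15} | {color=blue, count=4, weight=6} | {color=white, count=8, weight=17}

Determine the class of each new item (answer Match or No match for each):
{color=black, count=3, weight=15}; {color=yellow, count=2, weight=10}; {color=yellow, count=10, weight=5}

No match, Match, Match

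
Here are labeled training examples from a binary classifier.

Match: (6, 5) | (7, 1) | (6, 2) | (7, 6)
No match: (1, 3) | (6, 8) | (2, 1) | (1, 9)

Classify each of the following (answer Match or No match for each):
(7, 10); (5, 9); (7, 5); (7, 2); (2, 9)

No match, No match, Match, Match, No match

Every 'Match' example satisfies: first > second AND sum ≥ 4. None of the 'No match' examples do.
No match: (7, 10), since 7 < 10, 7+10 = 17. No match: (5, 9), since 5 < 9, 5+9 = 14. Match: (7, 5), since 7 > 5, 7+5 = 12. Match: (7, 2), since 7 > 2, 7+2 = 9. No match: (2, 9), since 2 < 9, 2+9 = 11.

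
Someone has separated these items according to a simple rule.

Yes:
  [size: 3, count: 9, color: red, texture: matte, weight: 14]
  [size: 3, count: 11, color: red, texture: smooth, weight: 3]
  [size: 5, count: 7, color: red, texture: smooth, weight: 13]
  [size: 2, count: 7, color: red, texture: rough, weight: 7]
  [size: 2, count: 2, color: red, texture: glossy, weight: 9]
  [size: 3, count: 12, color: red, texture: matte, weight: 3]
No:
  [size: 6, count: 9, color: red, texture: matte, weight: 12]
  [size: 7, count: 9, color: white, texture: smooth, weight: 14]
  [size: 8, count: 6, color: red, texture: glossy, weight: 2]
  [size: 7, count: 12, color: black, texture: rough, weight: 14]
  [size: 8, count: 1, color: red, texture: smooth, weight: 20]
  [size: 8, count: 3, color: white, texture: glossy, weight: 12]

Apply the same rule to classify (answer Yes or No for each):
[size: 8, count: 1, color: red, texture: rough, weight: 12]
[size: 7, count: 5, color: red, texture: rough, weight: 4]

'Yes' ⟺ size ≤ 5.
No: [size: 8, count: 1, color: red, texture: rough, weight: 12], since size = 8. No: [size: 7, count: 5, color: red, texture: rough, weight: 4], since size = 7.

No, No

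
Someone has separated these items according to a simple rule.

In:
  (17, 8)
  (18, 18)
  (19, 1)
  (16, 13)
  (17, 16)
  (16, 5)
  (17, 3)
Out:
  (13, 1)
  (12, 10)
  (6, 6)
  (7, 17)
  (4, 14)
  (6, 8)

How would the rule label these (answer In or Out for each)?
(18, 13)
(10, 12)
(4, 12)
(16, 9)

'In' ⟺ first ≥ 14.
(18, 13) — first 18, hence In.
(10, 12) — first 10, hence Out.
(4, 12) — first 4, hence Out.
(16, 9) — first 16, hence In.

In, Out, Out, In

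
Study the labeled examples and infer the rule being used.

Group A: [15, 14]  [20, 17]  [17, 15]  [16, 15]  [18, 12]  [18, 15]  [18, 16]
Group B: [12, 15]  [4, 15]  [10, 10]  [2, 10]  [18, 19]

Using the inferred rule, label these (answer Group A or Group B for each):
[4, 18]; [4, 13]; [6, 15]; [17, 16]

Group B, Group B, Group B, Group A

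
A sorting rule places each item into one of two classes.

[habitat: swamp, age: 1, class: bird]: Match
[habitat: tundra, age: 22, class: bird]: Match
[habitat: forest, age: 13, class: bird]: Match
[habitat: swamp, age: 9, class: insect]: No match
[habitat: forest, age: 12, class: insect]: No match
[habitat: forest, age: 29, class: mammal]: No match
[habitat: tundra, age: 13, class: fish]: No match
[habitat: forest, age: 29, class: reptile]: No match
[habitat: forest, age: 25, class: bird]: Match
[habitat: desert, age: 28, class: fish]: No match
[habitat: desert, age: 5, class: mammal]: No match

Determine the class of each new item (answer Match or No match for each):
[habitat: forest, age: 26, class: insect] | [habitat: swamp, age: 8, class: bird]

No match, Match

Rule: class is bird. This holds for each 'Match' example and fails for each 'No match' one.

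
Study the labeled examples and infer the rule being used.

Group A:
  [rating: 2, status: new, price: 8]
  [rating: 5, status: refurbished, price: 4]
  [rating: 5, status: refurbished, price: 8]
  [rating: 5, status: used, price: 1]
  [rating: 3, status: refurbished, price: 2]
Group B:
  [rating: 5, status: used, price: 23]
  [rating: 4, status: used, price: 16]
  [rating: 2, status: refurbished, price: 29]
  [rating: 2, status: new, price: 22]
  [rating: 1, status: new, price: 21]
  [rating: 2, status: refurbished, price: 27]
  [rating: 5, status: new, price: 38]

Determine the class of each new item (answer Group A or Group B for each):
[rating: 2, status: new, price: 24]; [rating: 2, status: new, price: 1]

A rule that fits every label: price ≤ 8 — true of each 'Group A' example, false of each 'Group B' one.
[rating: 2, status: new, price: 24]: Group B (price = 24).
[rating: 2, status: new, price: 1]: Group A (price = 1).

Group B, Group A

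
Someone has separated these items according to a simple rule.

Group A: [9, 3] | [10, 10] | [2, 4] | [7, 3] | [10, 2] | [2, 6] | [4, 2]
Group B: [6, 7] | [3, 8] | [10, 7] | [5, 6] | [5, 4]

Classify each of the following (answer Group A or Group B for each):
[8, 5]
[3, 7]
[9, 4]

The classifier is using: sum is even.
Group B: [8, 5], since 8+5 = 13. Group A: [3, 7], since 3+7 = 10. Group B: [9, 4], since 9+4 = 13.

Group B, Group A, Group B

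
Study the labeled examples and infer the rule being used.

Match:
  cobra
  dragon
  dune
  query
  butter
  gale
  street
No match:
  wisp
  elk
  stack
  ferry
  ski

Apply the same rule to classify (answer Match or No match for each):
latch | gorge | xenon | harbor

No match, Match, Match, Match

All 'Match' examples share one property — has ≥ 2 vowels — and every 'No match' example lacks it.
latch: 1 vowel, lacks this property → No match. gorge: 2 vowels, checks out → Match. xenon: 2 vowels, checks out → Match. harbor: 2 vowels, checks out → Match.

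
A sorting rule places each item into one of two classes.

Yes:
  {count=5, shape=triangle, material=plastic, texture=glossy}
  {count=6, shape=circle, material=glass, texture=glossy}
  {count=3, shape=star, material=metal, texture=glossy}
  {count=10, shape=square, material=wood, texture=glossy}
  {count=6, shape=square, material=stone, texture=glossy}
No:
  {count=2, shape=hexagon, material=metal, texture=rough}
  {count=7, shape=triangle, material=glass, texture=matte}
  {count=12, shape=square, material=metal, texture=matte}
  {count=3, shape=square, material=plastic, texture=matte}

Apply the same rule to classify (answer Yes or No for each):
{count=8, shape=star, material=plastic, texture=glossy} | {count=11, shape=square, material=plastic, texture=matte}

Yes, No

The common property of the 'Yes' items is: texture is glossy. No 'No' item has it.
{count=8, shape=star, material=plastic, texture=glossy} — texture is glossy, hence Yes.
{count=11, shape=square, material=plastic, texture=matte} — texture is matte, hence No.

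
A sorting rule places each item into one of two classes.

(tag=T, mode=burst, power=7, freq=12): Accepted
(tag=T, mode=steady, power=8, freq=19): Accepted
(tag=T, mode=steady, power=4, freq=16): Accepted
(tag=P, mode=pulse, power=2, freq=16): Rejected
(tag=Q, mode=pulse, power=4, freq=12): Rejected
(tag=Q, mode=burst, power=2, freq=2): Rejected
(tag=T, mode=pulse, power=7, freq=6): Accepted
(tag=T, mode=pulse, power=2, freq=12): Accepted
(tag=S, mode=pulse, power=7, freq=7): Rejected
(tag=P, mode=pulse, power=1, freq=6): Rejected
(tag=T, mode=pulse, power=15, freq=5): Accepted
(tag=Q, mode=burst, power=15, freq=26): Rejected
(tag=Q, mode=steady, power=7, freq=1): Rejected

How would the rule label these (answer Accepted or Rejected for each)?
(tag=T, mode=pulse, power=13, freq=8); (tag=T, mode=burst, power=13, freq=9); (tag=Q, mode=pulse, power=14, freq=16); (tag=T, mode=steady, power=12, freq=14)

Comparing the two groups points to one rule — tag is T.
Accepted: (tag=T, mode=pulse, power=13, freq=8), since tag is T.
Accepted: (tag=T, mode=burst, power=13, freq=9), since tag is T.
Rejected: (tag=Q, mode=pulse, power=14, freq=16), since tag is Q.
Accepted: (tag=T, mode=steady, power=12, freq=14), since tag is T.

Accepted, Accepted, Rejected, Accepted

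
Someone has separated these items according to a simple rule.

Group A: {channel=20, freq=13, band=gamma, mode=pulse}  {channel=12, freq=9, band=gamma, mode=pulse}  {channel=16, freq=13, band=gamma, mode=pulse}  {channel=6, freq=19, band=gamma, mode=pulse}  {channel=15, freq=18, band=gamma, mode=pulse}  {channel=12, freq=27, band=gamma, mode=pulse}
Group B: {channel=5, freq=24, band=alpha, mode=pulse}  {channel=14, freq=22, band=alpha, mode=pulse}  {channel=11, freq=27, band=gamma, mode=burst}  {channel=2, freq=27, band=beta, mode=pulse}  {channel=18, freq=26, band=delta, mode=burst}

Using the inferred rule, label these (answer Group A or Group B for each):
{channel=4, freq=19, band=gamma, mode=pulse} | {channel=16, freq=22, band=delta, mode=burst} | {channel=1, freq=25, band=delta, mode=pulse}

Group A, Group B, Group B

The classifier is using: band is gamma AND mode is pulse.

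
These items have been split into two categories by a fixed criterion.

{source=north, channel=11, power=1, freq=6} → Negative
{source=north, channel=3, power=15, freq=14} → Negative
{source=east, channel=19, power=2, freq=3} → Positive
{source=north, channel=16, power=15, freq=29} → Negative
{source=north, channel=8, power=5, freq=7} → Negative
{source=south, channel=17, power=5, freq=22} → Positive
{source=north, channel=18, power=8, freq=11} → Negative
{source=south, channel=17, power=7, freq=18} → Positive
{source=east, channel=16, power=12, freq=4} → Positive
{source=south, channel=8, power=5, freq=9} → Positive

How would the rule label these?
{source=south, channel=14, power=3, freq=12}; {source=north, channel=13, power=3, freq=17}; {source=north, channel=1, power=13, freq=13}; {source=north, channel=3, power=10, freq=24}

Positive, Negative, Negative, Negative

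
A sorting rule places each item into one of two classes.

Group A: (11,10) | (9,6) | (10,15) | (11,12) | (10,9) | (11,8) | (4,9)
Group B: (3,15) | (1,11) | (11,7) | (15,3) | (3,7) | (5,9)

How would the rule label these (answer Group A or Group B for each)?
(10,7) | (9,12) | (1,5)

One predicate separates the groups cleanly: sum is odd.

Group A, Group A, Group B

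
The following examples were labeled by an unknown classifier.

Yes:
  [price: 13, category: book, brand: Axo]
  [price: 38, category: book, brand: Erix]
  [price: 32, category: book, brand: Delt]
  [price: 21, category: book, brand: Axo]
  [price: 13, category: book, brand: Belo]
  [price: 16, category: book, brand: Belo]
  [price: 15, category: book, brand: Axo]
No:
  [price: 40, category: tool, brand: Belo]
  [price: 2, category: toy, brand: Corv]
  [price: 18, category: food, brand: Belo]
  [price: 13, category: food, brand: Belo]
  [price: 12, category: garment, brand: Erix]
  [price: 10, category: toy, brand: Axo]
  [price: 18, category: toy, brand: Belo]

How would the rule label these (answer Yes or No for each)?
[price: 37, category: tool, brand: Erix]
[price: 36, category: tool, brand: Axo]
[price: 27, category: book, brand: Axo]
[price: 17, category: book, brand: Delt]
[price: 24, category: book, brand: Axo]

No, No, Yes, Yes, Yes

The classifier is using: category is book.
[price: 37, category: tool, brand: Erix] — category is tool, hence No.
[price: 36, category: tool, brand: Axo] — category is tool, hence No.
[price: 27, category: book, brand: Axo] — category is book, hence Yes.
[price: 17, category: book, brand: Delt] — category is book, hence Yes.
[price: 24, category: book, brand: Axo] — category is book, hence Yes.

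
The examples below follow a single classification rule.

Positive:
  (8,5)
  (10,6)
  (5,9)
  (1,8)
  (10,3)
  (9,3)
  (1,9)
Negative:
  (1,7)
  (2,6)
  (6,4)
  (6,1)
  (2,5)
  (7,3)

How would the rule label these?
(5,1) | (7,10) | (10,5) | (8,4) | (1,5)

The common property of the 'Positive' items is: max ≥ 8. No 'Negative' item has it.
(5,1): Negative (max 5). (7,10): Positive (max 10). (10,5): Positive (max 10). (8,4): Positive (max 8). (1,5): Negative (max 5).

Negative, Positive, Positive, Positive, Negative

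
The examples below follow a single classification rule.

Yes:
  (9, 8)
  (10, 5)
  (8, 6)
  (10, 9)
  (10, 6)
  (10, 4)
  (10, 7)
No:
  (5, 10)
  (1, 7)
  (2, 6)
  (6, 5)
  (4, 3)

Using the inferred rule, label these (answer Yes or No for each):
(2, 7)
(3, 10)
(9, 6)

No, No, Yes

All 'Yes' examples share one property — first ≥ 7 — and every 'No' example lacks it.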